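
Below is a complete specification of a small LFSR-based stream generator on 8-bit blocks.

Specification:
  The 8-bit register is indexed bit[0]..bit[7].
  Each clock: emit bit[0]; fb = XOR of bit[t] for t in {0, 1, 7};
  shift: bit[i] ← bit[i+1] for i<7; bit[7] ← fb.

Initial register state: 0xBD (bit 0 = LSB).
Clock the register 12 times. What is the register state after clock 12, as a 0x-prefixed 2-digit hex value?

reg_0 = 0xBD
clock 1: out=1, reg = 0x5E
clock 2: out=0, reg = 0xAF
clock 3: out=1, reg = 0xD7
clock 4: out=1, reg = 0xEB
clock 5: out=1, reg = 0xF5
clock 6: out=1, reg = 0x7A
clock 7: out=0, reg = 0xBD
clock 8: out=1, reg = 0x5E
clock 9: out=0, reg = 0xAF
clock 10: out=1, reg = 0xD7
clock 11: out=1, reg = 0xEB
clock 12: out=1, reg = 0xF5

0xF5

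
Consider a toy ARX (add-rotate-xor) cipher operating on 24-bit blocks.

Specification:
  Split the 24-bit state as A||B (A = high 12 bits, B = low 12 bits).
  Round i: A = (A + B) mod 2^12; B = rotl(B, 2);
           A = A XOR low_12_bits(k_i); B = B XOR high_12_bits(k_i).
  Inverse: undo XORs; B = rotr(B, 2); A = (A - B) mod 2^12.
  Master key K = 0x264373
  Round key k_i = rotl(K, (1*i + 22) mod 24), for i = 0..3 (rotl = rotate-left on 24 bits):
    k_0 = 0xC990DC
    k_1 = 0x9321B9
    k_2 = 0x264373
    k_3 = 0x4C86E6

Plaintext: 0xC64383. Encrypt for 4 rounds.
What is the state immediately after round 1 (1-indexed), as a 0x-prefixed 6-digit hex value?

s_0 = plaintext = 0xC64383
s_1 = Round(s_0, k_0) = 0xF3B295
s_2 = Round(s_1, k_1) = 0x069366
s_3 = Round(s_2, k_2) = 0x0BCFFC
s_4 = Round(s_3, k_3) = 0x65EB3B

0xF3B295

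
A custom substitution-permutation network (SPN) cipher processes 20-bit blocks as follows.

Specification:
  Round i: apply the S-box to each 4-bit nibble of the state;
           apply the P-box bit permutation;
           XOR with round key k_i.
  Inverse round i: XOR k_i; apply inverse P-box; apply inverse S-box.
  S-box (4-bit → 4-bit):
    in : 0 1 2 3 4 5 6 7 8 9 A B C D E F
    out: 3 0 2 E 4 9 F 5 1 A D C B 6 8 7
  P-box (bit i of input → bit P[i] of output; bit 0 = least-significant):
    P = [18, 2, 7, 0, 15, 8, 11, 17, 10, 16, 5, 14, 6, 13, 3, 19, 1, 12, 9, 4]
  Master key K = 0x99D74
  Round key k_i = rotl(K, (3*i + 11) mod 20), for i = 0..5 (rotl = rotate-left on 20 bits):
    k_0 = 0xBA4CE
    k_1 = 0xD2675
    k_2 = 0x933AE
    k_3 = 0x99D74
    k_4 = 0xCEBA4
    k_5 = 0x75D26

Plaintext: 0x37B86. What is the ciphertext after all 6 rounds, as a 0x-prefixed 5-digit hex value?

s_0 = plaintext = 0x37B86
s_1 = Round(s_0, k_0) = 0xF7633
s_2 = Round(s_1, k_1) = 0xE799A
s_3 = Round(s_2, k_2) = 0xE7277
s_4 = Round(s_3, k_3) = 0xC15AC
s_5 = Round(s_4, k_4) = 0xA37B3
s_6 = Round(s_5, k_5) = 0xD7399

0xD7399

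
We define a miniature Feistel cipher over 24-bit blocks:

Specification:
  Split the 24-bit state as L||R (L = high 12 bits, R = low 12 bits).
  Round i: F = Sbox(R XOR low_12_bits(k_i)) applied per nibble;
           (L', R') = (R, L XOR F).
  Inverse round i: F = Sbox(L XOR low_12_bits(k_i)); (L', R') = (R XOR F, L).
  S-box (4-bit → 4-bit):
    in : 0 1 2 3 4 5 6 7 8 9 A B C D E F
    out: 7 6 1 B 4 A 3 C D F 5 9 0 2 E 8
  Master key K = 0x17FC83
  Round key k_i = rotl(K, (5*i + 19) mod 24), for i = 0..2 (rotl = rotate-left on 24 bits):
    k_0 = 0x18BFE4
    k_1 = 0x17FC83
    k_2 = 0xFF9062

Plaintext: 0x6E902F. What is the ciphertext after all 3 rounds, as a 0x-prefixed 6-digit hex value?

0x114823

s_0 = plaintext = 0x6E902F
s_1 = Round(s_0, k_0) = 0x02FEE0
s_2 = Round(s_1, k_1) = 0xEE0114
s_3 = Round(s_2, k_2) = 0x114823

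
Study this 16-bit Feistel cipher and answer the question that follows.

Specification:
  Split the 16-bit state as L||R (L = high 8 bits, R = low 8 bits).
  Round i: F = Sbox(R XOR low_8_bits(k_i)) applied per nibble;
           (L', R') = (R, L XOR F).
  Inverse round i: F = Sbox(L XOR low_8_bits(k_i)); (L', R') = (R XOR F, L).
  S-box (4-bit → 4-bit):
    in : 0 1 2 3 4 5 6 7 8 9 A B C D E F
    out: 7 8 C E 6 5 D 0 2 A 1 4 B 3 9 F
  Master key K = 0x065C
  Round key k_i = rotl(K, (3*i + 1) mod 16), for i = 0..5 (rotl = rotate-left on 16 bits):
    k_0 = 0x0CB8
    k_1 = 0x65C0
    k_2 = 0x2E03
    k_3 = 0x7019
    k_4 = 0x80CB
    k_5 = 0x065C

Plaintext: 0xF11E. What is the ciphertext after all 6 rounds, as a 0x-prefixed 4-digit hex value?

0xCACA

s_0 = plaintext = 0xF11E
s_1 = Round(s_0, k_0) = 0x1EEC
s_2 = Round(s_1, k_1) = 0xECD5
s_3 = Round(s_2, k_2) = 0xD5D1
s_4 = Round(s_3, k_3) = 0xD167
s_5 = Round(s_4, k_4) = 0x67CA
s_6 = Round(s_5, k_5) = 0xCACA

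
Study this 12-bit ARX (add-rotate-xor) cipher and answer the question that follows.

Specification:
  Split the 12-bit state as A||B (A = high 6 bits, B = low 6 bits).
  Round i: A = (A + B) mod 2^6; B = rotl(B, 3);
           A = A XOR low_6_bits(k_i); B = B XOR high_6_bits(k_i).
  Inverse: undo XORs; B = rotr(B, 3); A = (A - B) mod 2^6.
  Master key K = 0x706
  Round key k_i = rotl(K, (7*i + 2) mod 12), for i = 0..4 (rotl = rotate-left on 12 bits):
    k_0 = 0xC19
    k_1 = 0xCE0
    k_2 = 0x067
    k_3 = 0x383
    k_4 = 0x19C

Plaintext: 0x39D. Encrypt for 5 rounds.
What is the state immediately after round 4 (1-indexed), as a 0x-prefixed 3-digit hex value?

0xD6E

s_0 = plaintext = 0x39D
s_1 = Round(s_0, k_0) = 0xC9B
s_2 = Round(s_1, k_1) = 0xB68
s_3 = Round(s_2, k_2) = 0xC84
s_4 = Round(s_3, k_3) = 0xD6E
s_5 = Round(s_4, k_4) = 0xFF3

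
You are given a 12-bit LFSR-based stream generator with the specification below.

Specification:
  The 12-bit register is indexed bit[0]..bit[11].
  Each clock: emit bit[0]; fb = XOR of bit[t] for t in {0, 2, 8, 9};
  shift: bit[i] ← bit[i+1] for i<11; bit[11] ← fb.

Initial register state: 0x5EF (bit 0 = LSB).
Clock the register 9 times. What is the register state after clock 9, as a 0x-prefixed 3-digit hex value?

reg_0 = 0x5EF
clock 1: out=1, reg = 0xAF7
clock 2: out=1, reg = 0xD7B
clock 3: out=1, reg = 0x6BD
clock 4: out=1, reg = 0xB5E
clock 5: out=0, reg = 0xDAF
clock 6: out=1, reg = 0xED7
clock 7: out=1, reg = 0xF6B
clock 8: out=1, reg = 0xFB5
clock 9: out=1, reg = 0x7DA

0x7DA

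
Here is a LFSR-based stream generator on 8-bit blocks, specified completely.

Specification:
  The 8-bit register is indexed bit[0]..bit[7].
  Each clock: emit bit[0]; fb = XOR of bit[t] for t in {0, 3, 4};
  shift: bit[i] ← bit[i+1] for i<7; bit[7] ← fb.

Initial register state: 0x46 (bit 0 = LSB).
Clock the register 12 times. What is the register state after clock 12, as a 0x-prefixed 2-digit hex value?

reg_0 = 0x46
clock 1: out=0, reg = 0x23
clock 2: out=1, reg = 0x91
clock 3: out=1, reg = 0x48
clock 4: out=0, reg = 0xA4
clock 5: out=0, reg = 0x52
clock 6: out=0, reg = 0xA9
clock 7: out=1, reg = 0x54
clock 8: out=0, reg = 0xAA
clock 9: out=0, reg = 0xD5
clock 10: out=1, reg = 0x6A
clock 11: out=0, reg = 0xB5
clock 12: out=1, reg = 0x5A

0x5A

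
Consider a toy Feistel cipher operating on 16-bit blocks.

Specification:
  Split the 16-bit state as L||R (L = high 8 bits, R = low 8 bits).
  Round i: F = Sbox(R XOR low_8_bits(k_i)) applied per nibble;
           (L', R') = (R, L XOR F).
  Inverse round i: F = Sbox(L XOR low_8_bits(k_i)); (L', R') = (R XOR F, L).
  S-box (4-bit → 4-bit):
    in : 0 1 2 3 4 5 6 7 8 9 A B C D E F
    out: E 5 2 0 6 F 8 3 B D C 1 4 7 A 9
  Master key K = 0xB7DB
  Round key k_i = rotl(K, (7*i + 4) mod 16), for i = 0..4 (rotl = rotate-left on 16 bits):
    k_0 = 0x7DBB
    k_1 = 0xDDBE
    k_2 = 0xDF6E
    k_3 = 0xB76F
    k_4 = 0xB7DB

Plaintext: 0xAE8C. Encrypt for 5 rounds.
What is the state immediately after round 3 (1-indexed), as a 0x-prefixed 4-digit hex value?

s_0 = plaintext = 0xAE8C
s_1 = Round(s_0, k_0) = 0x8CAD
s_2 = Round(s_1, k_1) = 0xADDC
s_3 = Round(s_2, k_2) = 0xDCBF
s_4 = Round(s_3, k_3) = 0xBFA2
s_5 = Round(s_4, k_4) = 0xA282

0xDCBF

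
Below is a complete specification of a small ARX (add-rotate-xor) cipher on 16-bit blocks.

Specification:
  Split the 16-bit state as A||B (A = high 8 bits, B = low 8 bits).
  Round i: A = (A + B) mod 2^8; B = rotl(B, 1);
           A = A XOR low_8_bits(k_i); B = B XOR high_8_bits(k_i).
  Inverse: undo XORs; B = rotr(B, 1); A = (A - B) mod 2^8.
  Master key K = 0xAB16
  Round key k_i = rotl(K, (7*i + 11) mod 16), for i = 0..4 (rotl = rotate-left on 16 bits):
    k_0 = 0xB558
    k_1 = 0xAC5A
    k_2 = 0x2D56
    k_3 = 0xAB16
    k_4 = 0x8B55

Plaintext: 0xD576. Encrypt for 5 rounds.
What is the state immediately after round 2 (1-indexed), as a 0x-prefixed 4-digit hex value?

0x361E

s_0 = plaintext = 0xD576
s_1 = Round(s_0, k_0) = 0x1359
s_2 = Round(s_1, k_1) = 0x361E
s_3 = Round(s_2, k_2) = 0x0211
s_4 = Round(s_3, k_3) = 0x0589
s_5 = Round(s_4, k_4) = 0xDB98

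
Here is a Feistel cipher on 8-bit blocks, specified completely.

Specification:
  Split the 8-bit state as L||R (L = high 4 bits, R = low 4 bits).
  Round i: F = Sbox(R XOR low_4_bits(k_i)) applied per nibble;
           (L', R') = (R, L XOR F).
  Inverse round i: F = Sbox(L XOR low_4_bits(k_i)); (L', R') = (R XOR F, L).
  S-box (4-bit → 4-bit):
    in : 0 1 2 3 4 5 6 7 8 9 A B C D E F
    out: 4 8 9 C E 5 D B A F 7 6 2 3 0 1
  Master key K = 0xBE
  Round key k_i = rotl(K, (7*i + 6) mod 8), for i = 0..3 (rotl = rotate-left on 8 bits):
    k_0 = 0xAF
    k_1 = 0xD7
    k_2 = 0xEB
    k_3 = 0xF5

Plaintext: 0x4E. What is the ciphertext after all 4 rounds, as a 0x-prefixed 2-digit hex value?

s_0 = plaintext = 0x4E
s_1 = Round(s_0, k_0) = 0xEC
s_2 = Round(s_1, k_1) = 0xC8
s_3 = Round(s_2, k_2) = 0x80
s_4 = Round(s_3, k_3) = 0x0D

0x0D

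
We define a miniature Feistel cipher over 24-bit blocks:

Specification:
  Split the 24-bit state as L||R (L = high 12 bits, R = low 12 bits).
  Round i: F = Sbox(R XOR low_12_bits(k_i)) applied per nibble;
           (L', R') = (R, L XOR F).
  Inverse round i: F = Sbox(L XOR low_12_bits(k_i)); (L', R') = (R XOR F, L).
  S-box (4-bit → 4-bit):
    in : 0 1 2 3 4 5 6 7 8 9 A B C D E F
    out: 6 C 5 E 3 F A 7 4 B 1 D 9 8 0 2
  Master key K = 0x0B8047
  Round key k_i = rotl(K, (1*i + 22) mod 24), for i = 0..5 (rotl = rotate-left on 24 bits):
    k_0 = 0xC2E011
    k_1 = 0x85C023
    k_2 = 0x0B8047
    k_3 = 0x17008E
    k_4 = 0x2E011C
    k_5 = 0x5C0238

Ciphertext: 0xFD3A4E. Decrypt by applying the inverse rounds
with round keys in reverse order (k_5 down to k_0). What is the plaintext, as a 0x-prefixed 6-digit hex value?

0x4682C5

s_0 = ciphertext = 0xFD3A4E
s_1 = InvRound(s_0, k_5) = 0x243FD3
s_2 = InvRound(s_1, k_4) = 0x121243
s_3 = InvRound(s_2, k_3) = 0xE51121
s_4 = InvRound(s_3, k_2) = 0x1EBE51
s_5 = InvRound(s_4, k_1) = 0x2C51EB
s_6 = InvRound(s_5, k_0) = 0x4682C5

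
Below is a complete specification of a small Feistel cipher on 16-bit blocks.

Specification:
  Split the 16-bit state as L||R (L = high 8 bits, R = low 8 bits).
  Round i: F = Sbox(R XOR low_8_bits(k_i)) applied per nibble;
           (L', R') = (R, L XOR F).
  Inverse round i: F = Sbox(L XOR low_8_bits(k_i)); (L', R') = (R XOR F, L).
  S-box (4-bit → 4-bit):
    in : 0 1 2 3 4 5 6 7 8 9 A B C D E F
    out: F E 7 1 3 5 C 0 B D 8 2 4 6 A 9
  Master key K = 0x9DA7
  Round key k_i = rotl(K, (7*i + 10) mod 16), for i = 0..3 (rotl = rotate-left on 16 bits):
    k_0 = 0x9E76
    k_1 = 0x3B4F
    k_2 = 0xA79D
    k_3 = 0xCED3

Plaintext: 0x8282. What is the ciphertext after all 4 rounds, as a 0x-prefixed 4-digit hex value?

0x2448

s_0 = plaintext = 0x8282
s_1 = Round(s_0, k_0) = 0x8211
s_2 = Round(s_1, k_1) = 0x11D8
s_3 = Round(s_2, k_2) = 0xD824
s_4 = Round(s_3, k_3) = 0x2448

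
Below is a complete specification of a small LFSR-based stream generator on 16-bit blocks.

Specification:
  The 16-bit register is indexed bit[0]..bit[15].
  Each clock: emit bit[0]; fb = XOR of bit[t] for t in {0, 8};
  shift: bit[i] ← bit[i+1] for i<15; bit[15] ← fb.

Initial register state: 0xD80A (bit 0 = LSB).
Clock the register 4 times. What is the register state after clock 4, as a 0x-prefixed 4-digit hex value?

reg_0 = 0xD80A
clock 1: out=0, reg = 0x6C05
clock 2: out=1, reg = 0xB602
clock 3: out=0, reg = 0x5B01
clock 4: out=1, reg = 0x2D80

0x2D80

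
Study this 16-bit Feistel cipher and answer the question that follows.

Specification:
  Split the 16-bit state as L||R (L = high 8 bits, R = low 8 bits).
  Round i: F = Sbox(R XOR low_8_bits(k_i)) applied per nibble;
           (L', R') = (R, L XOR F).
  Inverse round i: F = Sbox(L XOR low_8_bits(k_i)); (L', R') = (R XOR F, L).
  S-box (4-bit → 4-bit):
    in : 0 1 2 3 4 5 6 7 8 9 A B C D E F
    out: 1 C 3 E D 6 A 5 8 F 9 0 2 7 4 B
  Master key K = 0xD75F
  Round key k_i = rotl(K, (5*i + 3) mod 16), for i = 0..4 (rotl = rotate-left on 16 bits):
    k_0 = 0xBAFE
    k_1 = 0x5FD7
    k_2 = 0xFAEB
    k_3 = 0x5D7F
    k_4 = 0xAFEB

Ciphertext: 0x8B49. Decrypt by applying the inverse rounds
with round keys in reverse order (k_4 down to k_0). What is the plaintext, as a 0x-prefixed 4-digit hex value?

0x8551

s_0 = ciphertext = 0x8B49
s_1 = InvRound(s_0, k_4) = 0xE88B
s_2 = InvRound(s_1, k_3) = 0x7EE8
s_3 = InvRound(s_2, k_2) = 0x1E7E
s_4 = InvRound(s_3, k_1) = 0x511E
s_5 = InvRound(s_4, k_0) = 0x8551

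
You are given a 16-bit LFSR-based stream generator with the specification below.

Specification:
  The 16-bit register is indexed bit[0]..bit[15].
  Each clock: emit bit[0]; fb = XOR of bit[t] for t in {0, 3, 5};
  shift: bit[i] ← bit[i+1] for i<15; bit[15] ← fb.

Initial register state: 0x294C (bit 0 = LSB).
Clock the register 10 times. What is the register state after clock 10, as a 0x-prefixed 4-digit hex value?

0x4BCA

reg_0 = 0x294C
clock 1: out=0, reg = 0x94A6
clock 2: out=0, reg = 0xCA53
clock 3: out=1, reg = 0xE529
clock 4: out=1, reg = 0xF294
clock 5: out=0, reg = 0x794A
clock 6: out=0, reg = 0xBCA5
clock 7: out=1, reg = 0x5E52
clock 8: out=0, reg = 0x2F29
clock 9: out=1, reg = 0x9794
clock 10: out=0, reg = 0x4BCA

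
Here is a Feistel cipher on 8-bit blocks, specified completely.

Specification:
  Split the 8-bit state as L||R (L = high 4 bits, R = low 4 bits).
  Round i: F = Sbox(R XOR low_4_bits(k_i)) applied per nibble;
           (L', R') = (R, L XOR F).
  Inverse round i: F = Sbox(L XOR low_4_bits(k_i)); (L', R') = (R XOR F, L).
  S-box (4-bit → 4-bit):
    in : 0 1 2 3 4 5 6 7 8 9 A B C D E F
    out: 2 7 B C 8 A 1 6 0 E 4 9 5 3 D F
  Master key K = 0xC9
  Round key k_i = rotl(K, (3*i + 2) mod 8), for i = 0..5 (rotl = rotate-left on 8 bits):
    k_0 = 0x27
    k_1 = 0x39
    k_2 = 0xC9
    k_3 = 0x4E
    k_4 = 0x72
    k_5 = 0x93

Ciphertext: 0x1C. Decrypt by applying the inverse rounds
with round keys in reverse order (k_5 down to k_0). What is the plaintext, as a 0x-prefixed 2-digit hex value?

0xE9

s_0 = ciphertext = 0x1C
s_1 = InvRound(s_0, k_5) = 0x71
s_2 = InvRound(s_1, k_4) = 0xB7
s_3 = InvRound(s_2, k_3) = 0xDB
s_4 = InvRound(s_3, k_2) = 0x3D
s_5 = InvRound(s_4, k_1) = 0x93
s_6 = InvRound(s_5, k_0) = 0xE9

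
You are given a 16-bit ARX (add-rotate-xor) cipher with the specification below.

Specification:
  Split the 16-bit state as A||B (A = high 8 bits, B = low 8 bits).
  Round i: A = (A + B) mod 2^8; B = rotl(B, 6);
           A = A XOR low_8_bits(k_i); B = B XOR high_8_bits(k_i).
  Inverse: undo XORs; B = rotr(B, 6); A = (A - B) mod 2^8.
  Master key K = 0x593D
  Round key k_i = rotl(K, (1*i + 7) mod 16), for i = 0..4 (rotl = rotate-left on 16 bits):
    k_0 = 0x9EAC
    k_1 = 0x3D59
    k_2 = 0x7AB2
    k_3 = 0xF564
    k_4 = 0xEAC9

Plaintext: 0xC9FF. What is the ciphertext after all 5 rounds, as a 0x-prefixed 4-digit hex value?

s_0 = plaintext = 0xC9FF
s_1 = Round(s_0, k_0) = 0x6461
s_2 = Round(s_1, k_1) = 0x9C65
s_3 = Round(s_2, k_2) = 0xB323
s_4 = Round(s_3, k_3) = 0xB23D
s_5 = Round(s_4, k_4) = 0x26A5

0x26A5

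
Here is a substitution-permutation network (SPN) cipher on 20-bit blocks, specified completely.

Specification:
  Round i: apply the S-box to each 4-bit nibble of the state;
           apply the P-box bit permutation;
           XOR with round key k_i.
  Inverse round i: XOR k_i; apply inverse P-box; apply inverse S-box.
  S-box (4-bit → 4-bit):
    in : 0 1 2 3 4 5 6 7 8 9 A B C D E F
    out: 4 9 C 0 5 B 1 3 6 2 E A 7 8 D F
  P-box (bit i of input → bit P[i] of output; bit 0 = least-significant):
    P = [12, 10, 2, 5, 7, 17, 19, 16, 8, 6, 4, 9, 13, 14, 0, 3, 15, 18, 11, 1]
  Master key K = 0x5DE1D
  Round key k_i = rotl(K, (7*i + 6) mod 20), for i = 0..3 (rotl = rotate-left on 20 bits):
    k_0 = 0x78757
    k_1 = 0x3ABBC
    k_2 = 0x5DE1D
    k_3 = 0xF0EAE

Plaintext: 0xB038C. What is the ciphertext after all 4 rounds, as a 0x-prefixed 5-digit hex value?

s_0 = plaintext = 0xB038C
s_1 = Round(s_0, k_0) = 0x99350
s_2 = Round(s_1, k_1) = 0x4EB38
s_3 = Round(s_2, k_2) = 0x57050
s_4 = Round(s_3, k_3) = 0x8EE38

0x8EE38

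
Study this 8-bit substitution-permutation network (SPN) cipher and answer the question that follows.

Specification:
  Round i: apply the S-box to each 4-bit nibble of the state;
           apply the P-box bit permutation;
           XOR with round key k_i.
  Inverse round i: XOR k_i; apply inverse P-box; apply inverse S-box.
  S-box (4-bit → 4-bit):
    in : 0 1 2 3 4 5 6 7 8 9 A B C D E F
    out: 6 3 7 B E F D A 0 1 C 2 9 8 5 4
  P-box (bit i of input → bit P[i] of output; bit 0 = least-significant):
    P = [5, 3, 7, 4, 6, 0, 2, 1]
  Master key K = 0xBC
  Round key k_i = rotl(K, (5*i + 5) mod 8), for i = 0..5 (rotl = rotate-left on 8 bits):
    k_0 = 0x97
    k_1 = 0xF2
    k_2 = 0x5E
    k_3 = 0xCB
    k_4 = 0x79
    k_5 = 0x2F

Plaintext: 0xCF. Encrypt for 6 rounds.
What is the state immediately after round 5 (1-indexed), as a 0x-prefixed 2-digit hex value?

s_0 = plaintext = 0xCF
s_1 = Round(s_0, k_0) = 0x55
s_2 = Round(s_1, k_1) = 0x0D
s_3 = Round(s_2, k_2) = 0x4B
s_4 = Round(s_3, k_3) = 0xC4
s_5 = Round(s_4, k_4) = 0xA3
s_6 = Round(s_5, k_5) = 0x11

0xA3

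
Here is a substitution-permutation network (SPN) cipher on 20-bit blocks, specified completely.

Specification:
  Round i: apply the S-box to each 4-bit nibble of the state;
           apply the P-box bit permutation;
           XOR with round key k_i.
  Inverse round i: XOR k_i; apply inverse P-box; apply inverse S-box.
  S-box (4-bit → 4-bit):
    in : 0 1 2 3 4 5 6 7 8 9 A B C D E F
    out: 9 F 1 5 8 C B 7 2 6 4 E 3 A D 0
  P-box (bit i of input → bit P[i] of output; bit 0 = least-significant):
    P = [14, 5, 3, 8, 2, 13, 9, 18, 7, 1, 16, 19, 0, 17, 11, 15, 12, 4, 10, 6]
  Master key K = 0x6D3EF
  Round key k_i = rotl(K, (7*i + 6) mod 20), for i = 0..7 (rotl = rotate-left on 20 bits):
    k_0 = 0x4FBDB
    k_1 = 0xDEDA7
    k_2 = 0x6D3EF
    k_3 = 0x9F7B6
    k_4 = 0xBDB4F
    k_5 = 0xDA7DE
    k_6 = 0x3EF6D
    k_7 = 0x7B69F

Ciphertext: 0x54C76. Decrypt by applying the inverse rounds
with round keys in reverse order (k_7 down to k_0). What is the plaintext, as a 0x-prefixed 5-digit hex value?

0x14C91

s_0 = ciphertext = 0x54C76
s_1 = InvRound(s_0, k_7) = 0x01297
s_2 = InvRound(s_1, k_6) = 0x1B781
s_3 = InvRound(s_2, k_5) = 0x62D0A
s_4 = InvRound(s_3, k_4) = 0xE0512
s_5 = InvRound(s_4, k_3) = 0x2D31C
s_6 = InvRound(s_5, k_2) = 0xD2C48
s_7 = InvRound(s_6, k_1) = 0x40C21
s_8 = InvRound(s_7, k_0) = 0x14C91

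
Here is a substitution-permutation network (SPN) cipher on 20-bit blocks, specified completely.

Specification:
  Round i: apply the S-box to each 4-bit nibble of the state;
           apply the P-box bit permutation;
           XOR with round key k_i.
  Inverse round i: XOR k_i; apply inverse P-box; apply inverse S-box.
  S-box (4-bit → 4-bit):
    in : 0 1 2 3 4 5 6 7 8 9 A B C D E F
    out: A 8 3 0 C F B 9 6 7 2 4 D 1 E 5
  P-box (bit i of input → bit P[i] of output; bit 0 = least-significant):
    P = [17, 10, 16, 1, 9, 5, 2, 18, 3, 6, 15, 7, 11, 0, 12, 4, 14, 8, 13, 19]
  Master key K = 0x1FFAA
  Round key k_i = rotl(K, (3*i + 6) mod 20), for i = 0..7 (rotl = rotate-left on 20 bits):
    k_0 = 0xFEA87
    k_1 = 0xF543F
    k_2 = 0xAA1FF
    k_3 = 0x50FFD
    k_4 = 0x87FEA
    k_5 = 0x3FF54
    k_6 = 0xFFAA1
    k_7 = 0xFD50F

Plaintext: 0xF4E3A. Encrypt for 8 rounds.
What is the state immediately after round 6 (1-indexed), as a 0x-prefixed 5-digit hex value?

0x7F907

s_0 = plaintext = 0xF4E3A
s_1 = Round(s_0, k_0) = 0xF1E57
s_2 = Round(s_1, k_1) = 0x9B6C9
s_3 = Round(s_2, k_2) = 0xDD633
s_4 = Round(s_3, k_3) = 0x54735
s_5 = Round(s_4, k_4) = 0x30A70
s_6 = Round(s_5, k_5) = 0x7F907
s_7 = Round(s_6, k_6) = 0x122CB
s_8 = Round(s_7, k_7) = 0x2DF42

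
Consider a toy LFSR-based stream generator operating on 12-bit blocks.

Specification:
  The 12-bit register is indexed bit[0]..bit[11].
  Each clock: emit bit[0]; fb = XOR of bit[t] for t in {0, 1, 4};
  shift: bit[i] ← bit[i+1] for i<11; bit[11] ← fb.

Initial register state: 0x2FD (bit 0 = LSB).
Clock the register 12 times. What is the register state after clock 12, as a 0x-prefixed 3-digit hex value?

0xFAC

reg_0 = 0x2FD
clock 1: out=1, reg = 0x17E
clock 2: out=0, reg = 0x0BF
clock 3: out=1, reg = 0x85F
clock 4: out=1, reg = 0xC2F
clock 5: out=1, reg = 0x617
clock 6: out=1, reg = 0xB0B
clock 7: out=1, reg = 0x585
clock 8: out=1, reg = 0xAC2
clock 9: out=0, reg = 0xD61
clock 10: out=1, reg = 0xEB0
clock 11: out=0, reg = 0xF58
clock 12: out=0, reg = 0xFAC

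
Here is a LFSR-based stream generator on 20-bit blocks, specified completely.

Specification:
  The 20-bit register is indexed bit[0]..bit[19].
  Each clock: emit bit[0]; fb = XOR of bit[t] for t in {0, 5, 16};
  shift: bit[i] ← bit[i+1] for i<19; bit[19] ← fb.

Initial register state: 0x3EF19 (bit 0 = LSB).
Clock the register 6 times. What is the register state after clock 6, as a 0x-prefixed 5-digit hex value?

reg_0 = 0x3EF19
clock 1: out=1, reg = 0x1F78C
clock 2: out=0, reg = 0x8FBC6
clock 3: out=0, reg = 0x47DE3
clock 4: out=1, reg = 0x23EF1
clock 5: out=1, reg = 0x11F78
clock 6: out=0, reg = 0x08FBC

0x08FBC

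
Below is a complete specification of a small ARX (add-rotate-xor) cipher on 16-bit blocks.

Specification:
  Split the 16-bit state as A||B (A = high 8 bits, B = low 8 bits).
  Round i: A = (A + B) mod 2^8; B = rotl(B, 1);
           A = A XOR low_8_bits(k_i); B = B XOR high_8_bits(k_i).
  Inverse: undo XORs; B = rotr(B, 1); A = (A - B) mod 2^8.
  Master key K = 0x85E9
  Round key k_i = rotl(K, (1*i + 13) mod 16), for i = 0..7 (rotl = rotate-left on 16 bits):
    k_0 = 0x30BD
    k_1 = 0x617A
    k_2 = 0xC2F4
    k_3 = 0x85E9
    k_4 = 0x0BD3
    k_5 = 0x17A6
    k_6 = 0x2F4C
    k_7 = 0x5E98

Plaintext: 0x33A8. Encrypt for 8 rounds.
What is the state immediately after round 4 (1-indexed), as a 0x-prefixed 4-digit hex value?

s_0 = plaintext = 0x33A8
s_1 = Round(s_0, k_0) = 0x6661
s_2 = Round(s_1, k_1) = 0xBDA3
s_3 = Round(s_2, k_2) = 0x9485
s_4 = Round(s_3, k_3) = 0xF08E
s_5 = Round(s_4, k_4) = 0xAD16
s_6 = Round(s_5, k_5) = 0x653B
s_7 = Round(s_6, k_6) = 0xEC59
s_8 = Round(s_7, k_7) = 0xDDEC

0xF08E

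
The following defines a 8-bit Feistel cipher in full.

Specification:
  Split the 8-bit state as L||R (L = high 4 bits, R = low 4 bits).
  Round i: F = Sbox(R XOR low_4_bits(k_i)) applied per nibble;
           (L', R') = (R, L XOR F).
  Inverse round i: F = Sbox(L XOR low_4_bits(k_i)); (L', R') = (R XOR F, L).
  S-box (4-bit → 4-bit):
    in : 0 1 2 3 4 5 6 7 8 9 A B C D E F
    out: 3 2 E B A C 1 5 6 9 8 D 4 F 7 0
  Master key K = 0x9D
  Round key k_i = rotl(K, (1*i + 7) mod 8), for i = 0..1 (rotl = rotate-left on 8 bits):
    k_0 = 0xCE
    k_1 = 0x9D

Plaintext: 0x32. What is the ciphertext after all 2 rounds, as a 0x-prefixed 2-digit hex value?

0x7A

s_0 = plaintext = 0x32
s_1 = Round(s_0, k_0) = 0x27
s_2 = Round(s_1, k_1) = 0x7A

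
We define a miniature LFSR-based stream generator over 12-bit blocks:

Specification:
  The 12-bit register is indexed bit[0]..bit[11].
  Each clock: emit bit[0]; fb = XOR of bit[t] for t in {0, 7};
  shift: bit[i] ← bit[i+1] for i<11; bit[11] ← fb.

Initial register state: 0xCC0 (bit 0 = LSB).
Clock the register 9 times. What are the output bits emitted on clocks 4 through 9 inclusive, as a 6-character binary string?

000110

reg_0 = 0xCC0
clock 1: out=0, reg = 0xE60
clock 2: out=0, reg = 0x730
clock 3: out=0, reg = 0x398
clock 4: out=0, reg = 0x9CC
clock 5: out=0, reg = 0xCE6
clock 6: out=0, reg = 0xE73
clock 7: out=1, reg = 0xF39
clock 8: out=1, reg = 0xF9C
clock 9: out=0, reg = 0xFCE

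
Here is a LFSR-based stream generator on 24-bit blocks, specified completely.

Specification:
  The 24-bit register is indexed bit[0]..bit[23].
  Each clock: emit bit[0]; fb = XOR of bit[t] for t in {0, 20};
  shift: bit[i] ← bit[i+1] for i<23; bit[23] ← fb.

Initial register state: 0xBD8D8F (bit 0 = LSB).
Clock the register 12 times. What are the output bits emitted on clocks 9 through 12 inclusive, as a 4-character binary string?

1011

reg_0 = 0xBD8D8F
clock 1: out=1, reg = 0x5EC6C7
clock 2: out=1, reg = 0x2F6363
clock 3: out=1, reg = 0x97B1B1
clock 4: out=1, reg = 0x4BD8D8
clock 5: out=0, reg = 0x25EC6C
clock 6: out=0, reg = 0x12F636
clock 7: out=0, reg = 0x897B1B
clock 8: out=1, reg = 0xC4BD8D
clock 9: out=1, reg = 0xE25EC6
clock 10: out=0, reg = 0x712F63
clock 11: out=1, reg = 0x3897B1
clock 12: out=1, reg = 0x1C4BD8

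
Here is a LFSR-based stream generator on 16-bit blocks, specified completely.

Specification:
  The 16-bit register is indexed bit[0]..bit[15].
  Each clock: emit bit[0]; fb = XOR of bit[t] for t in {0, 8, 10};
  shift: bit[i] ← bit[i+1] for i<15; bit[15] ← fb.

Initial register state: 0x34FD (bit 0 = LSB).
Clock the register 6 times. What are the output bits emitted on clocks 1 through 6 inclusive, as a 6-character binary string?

101111

reg_0 = 0x34FD
clock 1: out=1, reg = 0x1A7E
clock 2: out=0, reg = 0x0D3F
clock 3: out=1, reg = 0x869F
clock 4: out=1, reg = 0x434F
clock 5: out=1, reg = 0x21A7
clock 6: out=1, reg = 0x10D3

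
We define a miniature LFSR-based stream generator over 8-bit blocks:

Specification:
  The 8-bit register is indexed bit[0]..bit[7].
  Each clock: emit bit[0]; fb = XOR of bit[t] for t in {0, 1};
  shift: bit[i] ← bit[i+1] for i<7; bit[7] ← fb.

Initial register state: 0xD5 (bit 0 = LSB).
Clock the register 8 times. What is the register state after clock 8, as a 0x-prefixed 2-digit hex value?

0x3F

reg_0 = 0xD5
clock 1: out=1, reg = 0xEA
clock 2: out=0, reg = 0xF5
clock 3: out=1, reg = 0xFA
clock 4: out=0, reg = 0xFD
clock 5: out=1, reg = 0xFE
clock 6: out=0, reg = 0xFF
clock 7: out=1, reg = 0x7F
clock 8: out=1, reg = 0x3F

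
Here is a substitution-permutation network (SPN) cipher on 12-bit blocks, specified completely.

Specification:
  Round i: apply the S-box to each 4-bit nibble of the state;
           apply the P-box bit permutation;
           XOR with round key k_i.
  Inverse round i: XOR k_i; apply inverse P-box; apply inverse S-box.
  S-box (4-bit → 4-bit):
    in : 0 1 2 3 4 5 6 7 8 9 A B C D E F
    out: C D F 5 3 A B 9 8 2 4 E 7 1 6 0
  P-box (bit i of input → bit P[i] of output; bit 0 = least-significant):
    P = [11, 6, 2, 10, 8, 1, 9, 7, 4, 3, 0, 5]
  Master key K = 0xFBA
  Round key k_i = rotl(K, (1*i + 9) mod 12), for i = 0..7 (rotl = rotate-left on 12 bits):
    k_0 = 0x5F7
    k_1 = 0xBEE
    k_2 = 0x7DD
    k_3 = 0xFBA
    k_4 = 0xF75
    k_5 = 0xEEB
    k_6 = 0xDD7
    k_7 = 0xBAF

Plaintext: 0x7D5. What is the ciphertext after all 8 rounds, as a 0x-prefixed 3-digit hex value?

s_0 = plaintext = 0x7D5
s_1 = Round(s_0, k_0) = 0x087
s_2 = Round(s_1, k_1) = 0x74F
s_3 = Round(s_2, k_2) = 0x6EF
s_4 = Round(s_3, k_3) = 0xD80
s_5 = Round(s_4, k_4) = 0xBE1
s_6 = Round(s_5, k_5) = 0x0C4
s_7 = Round(s_6, k_6) = 0x6B4
s_8 = Round(s_7, k_7) = 0x155

0x155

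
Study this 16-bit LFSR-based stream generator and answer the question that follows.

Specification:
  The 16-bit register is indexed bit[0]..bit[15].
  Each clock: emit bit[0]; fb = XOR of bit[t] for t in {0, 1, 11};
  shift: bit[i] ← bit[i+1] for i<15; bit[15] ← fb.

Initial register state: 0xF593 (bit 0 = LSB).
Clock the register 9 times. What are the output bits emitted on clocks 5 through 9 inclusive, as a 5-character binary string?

10011

reg_0 = 0xF593
clock 1: out=1, reg = 0x7AC9
clock 2: out=1, reg = 0x3D64
clock 3: out=0, reg = 0x9EB2
clock 4: out=0, reg = 0x4F59
clock 5: out=1, reg = 0x27AC
clock 6: out=0, reg = 0x13D6
clock 7: out=0, reg = 0x89EB
clock 8: out=1, reg = 0xC4F5
clock 9: out=1, reg = 0xE27A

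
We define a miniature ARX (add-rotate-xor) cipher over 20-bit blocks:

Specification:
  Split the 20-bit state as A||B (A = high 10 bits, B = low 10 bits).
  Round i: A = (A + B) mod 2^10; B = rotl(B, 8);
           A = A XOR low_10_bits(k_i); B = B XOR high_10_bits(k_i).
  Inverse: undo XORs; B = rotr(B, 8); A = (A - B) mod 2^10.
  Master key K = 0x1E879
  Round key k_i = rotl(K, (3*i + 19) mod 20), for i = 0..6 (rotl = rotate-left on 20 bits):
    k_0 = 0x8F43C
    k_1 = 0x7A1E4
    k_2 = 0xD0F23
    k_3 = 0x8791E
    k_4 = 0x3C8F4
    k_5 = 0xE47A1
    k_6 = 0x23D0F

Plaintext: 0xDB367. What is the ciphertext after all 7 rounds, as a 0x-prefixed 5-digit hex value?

s_0 = plaintext = 0xDB367
s_1 = Round(s_0, k_0) = 0xBBDE4
s_2 = Round(s_1, k_1) = 0x4DD91
s_3 = Round(s_2, k_2) = 0x7AE27
s_4 = Round(s_3, k_3) = 0x43197
s_5 = Round(s_4, k_4) = 0x95F97
s_6 = Round(s_5, k_5) = 0x93C74
s_7 = Round(s_6, k_6) = 0xF3092

0xF3092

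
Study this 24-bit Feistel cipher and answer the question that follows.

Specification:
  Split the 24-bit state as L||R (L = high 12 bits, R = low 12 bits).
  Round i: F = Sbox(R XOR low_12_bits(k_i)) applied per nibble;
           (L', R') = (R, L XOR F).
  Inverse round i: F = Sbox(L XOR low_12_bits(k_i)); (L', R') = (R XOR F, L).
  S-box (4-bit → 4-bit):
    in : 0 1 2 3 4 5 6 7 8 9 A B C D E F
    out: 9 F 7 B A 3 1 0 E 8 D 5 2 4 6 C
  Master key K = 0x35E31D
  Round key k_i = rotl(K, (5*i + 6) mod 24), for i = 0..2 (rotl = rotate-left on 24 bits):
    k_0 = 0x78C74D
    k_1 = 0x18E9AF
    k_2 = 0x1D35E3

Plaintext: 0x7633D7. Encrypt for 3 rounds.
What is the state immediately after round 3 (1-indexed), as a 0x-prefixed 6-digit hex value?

0x978F6B

s_0 = plaintext = 0x7633D7
s_1 = Round(s_0, k_0) = 0x3D7DEE
s_2 = Round(s_1, k_1) = 0xDEE978
s_3 = Round(s_2, k_2) = 0x978F6B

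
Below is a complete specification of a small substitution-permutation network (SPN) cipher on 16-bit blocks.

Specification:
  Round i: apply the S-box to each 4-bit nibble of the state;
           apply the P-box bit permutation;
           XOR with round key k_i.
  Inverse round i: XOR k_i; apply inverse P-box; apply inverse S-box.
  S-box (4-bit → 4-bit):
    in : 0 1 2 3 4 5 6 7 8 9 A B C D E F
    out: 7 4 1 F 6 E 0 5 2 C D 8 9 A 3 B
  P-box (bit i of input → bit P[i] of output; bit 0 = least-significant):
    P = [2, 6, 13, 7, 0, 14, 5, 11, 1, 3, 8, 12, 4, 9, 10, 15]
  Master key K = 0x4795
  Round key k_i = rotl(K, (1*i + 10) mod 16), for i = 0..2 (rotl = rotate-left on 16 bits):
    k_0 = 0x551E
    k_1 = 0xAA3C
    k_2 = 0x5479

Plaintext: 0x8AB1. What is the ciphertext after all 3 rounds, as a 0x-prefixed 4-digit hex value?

0xC94F

s_0 = plaintext = 0x8AB1
s_1 = Round(s_0, k_0) = 0x6E1C
s_2 = Round(s_1, k_1) = 0xAA92
s_3 = Round(s_2, k_2) = 0xC94F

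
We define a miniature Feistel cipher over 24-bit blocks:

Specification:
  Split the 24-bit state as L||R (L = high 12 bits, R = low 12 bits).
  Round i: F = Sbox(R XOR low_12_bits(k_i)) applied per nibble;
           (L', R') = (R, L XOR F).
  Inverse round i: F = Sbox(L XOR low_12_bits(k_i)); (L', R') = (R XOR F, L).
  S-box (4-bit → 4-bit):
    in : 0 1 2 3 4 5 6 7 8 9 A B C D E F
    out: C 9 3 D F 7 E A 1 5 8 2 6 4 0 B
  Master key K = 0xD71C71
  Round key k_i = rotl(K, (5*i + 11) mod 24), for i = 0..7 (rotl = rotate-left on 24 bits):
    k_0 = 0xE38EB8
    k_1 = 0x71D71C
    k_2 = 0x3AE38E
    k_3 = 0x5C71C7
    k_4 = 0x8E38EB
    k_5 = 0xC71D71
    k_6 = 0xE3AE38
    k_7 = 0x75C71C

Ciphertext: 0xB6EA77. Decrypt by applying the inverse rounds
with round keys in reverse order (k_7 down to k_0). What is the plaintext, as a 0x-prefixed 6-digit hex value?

0xD8E589

s_0 = ciphertext = 0xB6EA77
s_1 = InvRound(s_0, k_7) = 0xCD4B6E
s_2 = InvRound(s_1, k_6) = 0x868CD4
s_3 = InvRound(s_2, k_5) = 0xB41868
s_4 = InvRound(s_3, k_4) = 0x5E0B41
s_5 = InvRound(s_4, k_3) = 0x47B5E0
s_6 = InvRound(s_5, k_2) = 0xF5747B
s_7 = InvRound(s_6, k_1) = 0x589F57
s_8 = InvRound(s_7, k_0) = 0xD8E589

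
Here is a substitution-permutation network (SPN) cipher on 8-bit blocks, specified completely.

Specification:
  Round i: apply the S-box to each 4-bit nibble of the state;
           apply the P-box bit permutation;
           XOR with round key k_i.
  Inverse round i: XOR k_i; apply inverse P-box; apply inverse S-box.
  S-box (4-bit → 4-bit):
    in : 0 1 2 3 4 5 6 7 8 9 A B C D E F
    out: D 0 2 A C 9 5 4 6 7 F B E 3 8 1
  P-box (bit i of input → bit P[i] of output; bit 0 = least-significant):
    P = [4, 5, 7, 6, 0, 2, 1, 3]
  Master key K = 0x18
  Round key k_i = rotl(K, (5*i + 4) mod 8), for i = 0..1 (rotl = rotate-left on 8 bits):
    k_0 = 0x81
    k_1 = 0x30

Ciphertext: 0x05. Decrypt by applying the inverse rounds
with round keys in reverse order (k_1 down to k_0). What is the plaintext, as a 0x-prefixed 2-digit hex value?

s_0 = ciphertext = 0x05
s_1 = InvRound(s_0, k_1) = 0xDD
s_2 = InvRound(s_1, k_0) = 0x35

0x35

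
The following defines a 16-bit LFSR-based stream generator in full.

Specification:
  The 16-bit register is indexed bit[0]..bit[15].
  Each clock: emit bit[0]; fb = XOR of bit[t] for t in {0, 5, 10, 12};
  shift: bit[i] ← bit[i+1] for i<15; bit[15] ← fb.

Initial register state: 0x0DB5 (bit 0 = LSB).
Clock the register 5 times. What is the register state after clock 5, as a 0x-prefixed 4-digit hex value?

reg_0 = 0x0DB5
clock 1: out=1, reg = 0x86DA
clock 2: out=0, reg = 0xC36D
clock 3: out=1, reg = 0x61B6
clock 4: out=0, reg = 0xB0DB
clock 5: out=1, reg = 0x586D

0x586D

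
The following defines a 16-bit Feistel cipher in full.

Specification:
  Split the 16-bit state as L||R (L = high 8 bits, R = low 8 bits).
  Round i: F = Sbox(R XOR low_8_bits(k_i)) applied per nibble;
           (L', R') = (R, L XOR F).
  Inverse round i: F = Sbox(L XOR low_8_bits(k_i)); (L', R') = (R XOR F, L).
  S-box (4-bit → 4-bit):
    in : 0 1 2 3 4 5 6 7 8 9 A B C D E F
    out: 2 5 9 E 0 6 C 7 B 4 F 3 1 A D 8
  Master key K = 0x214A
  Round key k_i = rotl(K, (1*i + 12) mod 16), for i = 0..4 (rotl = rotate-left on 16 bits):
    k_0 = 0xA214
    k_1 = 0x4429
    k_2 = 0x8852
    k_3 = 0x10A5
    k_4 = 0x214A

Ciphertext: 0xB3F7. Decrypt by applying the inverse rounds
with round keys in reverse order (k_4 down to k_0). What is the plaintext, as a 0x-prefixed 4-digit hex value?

0xBD7D

s_0 = ciphertext = 0xB3F7
s_1 = InvRound(s_0, k_4) = 0x73B3
s_2 = InvRound(s_1, k_3) = 0x1F73
s_3 = InvRound(s_2, k_2) = 0x791F
s_4 = InvRound(s_3, k_1) = 0x7D79
s_5 = InvRound(s_4, k_0) = 0xBD7D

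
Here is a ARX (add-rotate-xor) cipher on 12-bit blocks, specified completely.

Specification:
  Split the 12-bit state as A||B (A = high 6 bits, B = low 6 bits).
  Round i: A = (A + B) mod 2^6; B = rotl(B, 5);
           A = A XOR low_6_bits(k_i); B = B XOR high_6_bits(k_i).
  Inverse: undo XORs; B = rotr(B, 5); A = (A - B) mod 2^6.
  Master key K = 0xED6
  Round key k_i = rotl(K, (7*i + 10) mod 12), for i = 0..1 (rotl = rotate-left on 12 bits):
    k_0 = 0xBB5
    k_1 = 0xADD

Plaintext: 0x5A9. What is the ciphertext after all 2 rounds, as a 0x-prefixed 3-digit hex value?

0xE66

s_0 = plaintext = 0x5A9
s_1 = Round(s_0, k_0) = 0x29A
s_2 = Round(s_1, k_1) = 0xE66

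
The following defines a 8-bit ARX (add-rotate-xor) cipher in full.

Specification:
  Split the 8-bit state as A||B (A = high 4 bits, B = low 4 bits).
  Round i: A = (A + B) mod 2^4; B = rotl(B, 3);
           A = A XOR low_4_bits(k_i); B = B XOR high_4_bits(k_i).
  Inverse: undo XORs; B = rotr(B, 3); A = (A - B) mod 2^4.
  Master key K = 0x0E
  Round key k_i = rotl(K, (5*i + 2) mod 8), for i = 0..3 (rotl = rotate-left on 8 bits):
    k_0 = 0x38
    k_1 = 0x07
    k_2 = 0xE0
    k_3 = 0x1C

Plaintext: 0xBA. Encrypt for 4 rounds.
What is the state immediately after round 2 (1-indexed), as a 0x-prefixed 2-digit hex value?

s_0 = plaintext = 0xBA
s_1 = Round(s_0, k_0) = 0xD6
s_2 = Round(s_1, k_1) = 0x43
s_3 = Round(s_2, k_2) = 0x77
s_4 = Round(s_3, k_3) = 0x2A

0x43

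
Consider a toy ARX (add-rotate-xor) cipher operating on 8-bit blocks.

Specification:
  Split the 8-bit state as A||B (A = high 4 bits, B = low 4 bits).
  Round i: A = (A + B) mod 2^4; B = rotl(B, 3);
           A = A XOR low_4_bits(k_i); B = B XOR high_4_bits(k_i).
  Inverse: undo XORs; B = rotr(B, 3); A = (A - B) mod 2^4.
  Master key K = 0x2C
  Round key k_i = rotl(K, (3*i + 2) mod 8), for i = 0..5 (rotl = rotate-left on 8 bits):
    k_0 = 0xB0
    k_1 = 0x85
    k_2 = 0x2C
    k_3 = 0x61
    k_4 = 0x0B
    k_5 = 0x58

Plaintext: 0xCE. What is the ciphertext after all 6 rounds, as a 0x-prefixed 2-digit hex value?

0x26

s_0 = plaintext = 0xCE
s_1 = Round(s_0, k_0) = 0xAC
s_2 = Round(s_1, k_1) = 0x3E
s_3 = Round(s_2, k_2) = 0xD5
s_4 = Round(s_3, k_3) = 0x3C
s_5 = Round(s_4, k_4) = 0x46
s_6 = Round(s_5, k_5) = 0x26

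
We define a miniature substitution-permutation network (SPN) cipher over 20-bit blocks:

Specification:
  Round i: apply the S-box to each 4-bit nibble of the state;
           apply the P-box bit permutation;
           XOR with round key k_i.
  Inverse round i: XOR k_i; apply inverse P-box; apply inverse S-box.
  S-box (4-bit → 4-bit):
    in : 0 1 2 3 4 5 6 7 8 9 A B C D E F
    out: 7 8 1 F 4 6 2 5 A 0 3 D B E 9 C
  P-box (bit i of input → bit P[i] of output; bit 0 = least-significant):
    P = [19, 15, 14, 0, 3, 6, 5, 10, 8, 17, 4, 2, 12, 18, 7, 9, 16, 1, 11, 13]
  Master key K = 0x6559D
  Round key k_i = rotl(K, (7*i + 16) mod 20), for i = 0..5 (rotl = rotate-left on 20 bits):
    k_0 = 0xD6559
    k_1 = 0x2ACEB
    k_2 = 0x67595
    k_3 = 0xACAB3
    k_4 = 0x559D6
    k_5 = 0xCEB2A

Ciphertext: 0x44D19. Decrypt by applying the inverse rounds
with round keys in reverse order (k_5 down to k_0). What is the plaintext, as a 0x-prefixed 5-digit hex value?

0x795D6

s_0 = ciphertext = 0x44D19
s_1 = InvRound(s_0, k_5) = 0x814FC
s_2 = InvRound(s_1, k_4) = 0x062B7
s_3 = InvRound(s_2, k_3) = 0xF989A
s_4 = InvRound(s_3, k_2) = 0x39EE3
s_5 = InvRound(s_4, k_1) = 0xEE929
s_6 = InvRound(s_5, k_0) = 0x795D6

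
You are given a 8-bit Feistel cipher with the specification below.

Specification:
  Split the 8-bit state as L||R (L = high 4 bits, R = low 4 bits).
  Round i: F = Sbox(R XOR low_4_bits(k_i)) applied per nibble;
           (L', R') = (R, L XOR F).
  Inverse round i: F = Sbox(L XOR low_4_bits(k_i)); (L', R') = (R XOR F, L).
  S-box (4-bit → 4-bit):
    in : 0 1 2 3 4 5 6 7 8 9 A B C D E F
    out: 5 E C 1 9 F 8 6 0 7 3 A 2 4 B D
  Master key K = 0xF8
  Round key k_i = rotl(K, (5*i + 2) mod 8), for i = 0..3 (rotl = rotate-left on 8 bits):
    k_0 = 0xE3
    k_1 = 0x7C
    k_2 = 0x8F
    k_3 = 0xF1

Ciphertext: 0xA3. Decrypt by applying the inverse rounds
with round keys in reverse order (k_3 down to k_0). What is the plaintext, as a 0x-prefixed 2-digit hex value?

s_0 = ciphertext = 0xA3
s_1 = InvRound(s_0, k_3) = 0x9A
s_2 = InvRound(s_1, k_2) = 0x29
s_3 = InvRound(s_2, k_1) = 0x22
s_4 = InvRound(s_3, k_0) = 0xC2

0xC2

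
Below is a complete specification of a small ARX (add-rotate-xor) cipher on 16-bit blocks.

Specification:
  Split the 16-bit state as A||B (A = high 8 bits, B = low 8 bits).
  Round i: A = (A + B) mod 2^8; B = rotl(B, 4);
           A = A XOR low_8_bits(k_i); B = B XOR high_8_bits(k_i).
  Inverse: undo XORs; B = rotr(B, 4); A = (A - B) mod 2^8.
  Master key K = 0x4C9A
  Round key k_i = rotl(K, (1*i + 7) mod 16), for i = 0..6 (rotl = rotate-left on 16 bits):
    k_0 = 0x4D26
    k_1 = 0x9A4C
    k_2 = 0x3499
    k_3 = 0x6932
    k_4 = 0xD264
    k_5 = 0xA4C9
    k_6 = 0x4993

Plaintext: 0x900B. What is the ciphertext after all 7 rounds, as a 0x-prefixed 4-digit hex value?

s_0 = plaintext = 0x900B
s_1 = Round(s_0, k_0) = 0xBDFD
s_2 = Round(s_1, k_1) = 0xF645
s_3 = Round(s_2, k_2) = 0xA260
s_4 = Round(s_3, k_3) = 0x306F
s_5 = Round(s_4, k_4) = 0xFB24
s_6 = Round(s_5, k_5) = 0xD6E6
s_7 = Round(s_6, k_6) = 0x2F27

0x2F27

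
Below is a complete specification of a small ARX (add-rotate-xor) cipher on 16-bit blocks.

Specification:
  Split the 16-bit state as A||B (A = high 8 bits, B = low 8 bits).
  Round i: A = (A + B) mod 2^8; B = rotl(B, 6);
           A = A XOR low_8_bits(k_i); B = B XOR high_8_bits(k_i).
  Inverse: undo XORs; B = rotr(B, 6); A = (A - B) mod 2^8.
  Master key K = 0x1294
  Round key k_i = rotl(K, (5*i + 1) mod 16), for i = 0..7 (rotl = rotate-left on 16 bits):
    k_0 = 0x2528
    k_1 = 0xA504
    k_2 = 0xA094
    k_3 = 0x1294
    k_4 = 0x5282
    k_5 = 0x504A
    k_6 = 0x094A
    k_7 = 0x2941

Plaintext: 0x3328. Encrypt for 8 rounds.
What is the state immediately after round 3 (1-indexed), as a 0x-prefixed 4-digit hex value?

s_0 = plaintext = 0x3328
s_1 = Round(s_0, k_0) = 0x732F
s_2 = Round(s_1, k_1) = 0xA66E
s_3 = Round(s_2, k_2) = 0x803B
s_4 = Round(s_3, k_3) = 0x2FDC
s_5 = Round(s_4, k_4) = 0x8965
s_6 = Round(s_5, k_5) = 0xA409
s_7 = Round(s_6, k_6) = 0xE74B
s_8 = Round(s_7, k_7) = 0x73FB

0x803B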